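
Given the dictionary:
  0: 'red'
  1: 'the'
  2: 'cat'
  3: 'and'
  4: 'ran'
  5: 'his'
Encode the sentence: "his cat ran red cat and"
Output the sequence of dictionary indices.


Look up each word in the dictionary:
  'his' -> 5
  'cat' -> 2
  'ran' -> 4
  'red' -> 0
  'cat' -> 2
  'and' -> 3

Encoded: [5, 2, 4, 0, 2, 3]


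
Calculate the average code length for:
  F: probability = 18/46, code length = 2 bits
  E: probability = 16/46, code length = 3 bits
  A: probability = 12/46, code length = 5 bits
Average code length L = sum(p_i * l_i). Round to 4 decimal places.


Weighted contributions p_i * l_i:
  F: (18/46) * 2 = 36/46
  E: (16/46) * 3 = 48/46
  A: (12/46) * 5 = 60/46
Sum = (36 + 48 + 60)/46 = 144/46

L = 144/46 = 3.1304 bits/symbol


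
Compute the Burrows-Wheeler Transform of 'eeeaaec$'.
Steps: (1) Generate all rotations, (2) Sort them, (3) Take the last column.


Rotations (sorted):
  0: $eeeaaec -> last char: c
  1: aaec$eee -> last char: e
  2: aec$eeea -> last char: a
  3: c$eeeaae -> last char: e
  4: eaaec$ee -> last char: e
  5: ec$eeeaa -> last char: a
  6: eeaaec$e -> last char: e
  7: eeeaaec$ -> last char: $


BWT = ceaeeae$


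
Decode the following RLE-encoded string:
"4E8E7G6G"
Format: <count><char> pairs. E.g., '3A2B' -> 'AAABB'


Expanding each <count><char> pair:
  4E -> 'EEEE'
  8E -> 'EEEEEEEE'
  7G -> 'GGGGGGG'
  6G -> 'GGGGGG'

Decoded = EEEEEEEEEEEEGGGGGGGGGGGGG


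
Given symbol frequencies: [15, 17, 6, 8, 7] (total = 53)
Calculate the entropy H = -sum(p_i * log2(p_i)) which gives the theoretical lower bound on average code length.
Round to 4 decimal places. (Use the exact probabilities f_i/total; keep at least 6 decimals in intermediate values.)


Per-symbol terms -p_i * log2(p_i) with p_i = f_i/53:
  p = 15/53 = 0.283019: log2(p) = -1.821030, -p*log2(p) = 0.515386
  p = 17/53 = 0.320755: log2(p) = -1.640458, -p*log2(p) = 0.526185
  p = 6/53 = 0.113208: log2(p) = -3.142958, -p*log2(p) = 0.355807
  p = 8/53 = 0.150943: log2(p) = -2.727920, -p*log2(p) = 0.411762
  p = 7/53 = 0.132075: log2(p) = -2.920566, -p*log2(p) = 0.385735
H = 0.515386 + 0.526185 + 0.355807 + 0.411762 + 0.385735 = 2.194875

H = 2.1949 bits/symbol


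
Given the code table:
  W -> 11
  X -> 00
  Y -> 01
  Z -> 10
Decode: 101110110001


Decoding:
10 -> Z
11 -> W
10 -> Z
11 -> W
00 -> X
01 -> Y


Result: ZWZWXY


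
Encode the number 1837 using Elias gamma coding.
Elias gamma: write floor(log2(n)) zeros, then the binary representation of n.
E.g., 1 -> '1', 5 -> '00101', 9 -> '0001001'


num_bits = floor(log2(1837)) + 1 = 11
leading_zeros = num_bits - 1 = 10
binary(1837) = 11100101101

Elias gamma(1837) = '0000000000' + '11100101101' = 000000000011100101101 (21 bits)


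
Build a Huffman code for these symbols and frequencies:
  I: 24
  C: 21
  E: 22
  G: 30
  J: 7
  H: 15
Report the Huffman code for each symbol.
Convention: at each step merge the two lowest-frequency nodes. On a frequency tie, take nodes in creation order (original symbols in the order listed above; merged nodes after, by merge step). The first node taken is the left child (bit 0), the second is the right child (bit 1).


Huffman tree construction:
Step 1: Merge J(7) + H(15) = 22
Step 2: Merge C(21) + E(22) = 43
Step 3: Merge (J+H)(22) + I(24) = 46
Step 4: Merge G(30) + (C+E)(43) = 73
Step 5: Merge ((J+H)+I)(46) + (G+(C+E))(73) = 119
Read each symbol's code off the tree from the root (left child = 0, right child = 1).

Codes:
  I: 01 (length 2)
  C: 110 (length 3)
  E: 111 (length 3)
  G: 10 (length 2)
  J: 000 (length 3)
  H: 001 (length 3)
Average code length: 303/119 = 2.5462 bits/symbol


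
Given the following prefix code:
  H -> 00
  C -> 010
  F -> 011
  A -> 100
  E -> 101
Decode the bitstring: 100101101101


Decoding step by step:
Bits 100 -> A
Bits 101 -> E
Bits 101 -> E
Bits 101 -> E


Decoded message: AEEE


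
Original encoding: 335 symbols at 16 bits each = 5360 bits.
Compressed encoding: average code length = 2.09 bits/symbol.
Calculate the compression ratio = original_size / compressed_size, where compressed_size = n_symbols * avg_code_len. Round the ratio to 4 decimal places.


original_size = n_symbols * orig_bits = 335 * 16 = 5360 bits
compressed_size = n_symbols * avg_code_len = 335 * 2.09 = 700.15 bits
ratio = original_size / compressed_size = 5360 / 700.15 = 7.6555

Compression ratio = 7.6555


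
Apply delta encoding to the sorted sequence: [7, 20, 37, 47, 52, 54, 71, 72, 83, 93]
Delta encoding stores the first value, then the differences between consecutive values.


First value: 7
Deltas:
  20 - 7 = 13
  37 - 20 = 17
  47 - 37 = 10
  52 - 47 = 5
  54 - 52 = 2
  71 - 54 = 17
  72 - 71 = 1
  83 - 72 = 11
  93 - 83 = 10


Delta encoded: [7, 13, 17, 10, 5, 2, 17, 1, 11, 10]


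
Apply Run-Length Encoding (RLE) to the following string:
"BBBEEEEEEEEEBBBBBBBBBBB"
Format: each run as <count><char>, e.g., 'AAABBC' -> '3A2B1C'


Scanning runs left to right:
  i=0: run of 'B' x 3 -> '3B'
  i=3: run of 'E' x 9 -> '9E'
  i=12: run of 'B' x 11 -> '11B'

RLE = 3B9E11B


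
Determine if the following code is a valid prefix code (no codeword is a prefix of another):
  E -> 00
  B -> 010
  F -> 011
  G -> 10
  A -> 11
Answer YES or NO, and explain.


Checking each pair (does one codeword prefix another?):
  E='00' vs B='010': no prefix
  E='00' vs F='011': no prefix
  E='00' vs G='10': no prefix
  E='00' vs A='11': no prefix
  B='010' vs E='00': no prefix
  B='010' vs F='011': no prefix
  B='010' vs G='10': no prefix
  B='010' vs A='11': no prefix
  F='011' vs E='00': no prefix
  F='011' vs B='010': no prefix
  F='011' vs G='10': no prefix
  F='011' vs A='11': no prefix
  G='10' vs E='00': no prefix
  G='10' vs B='010': no prefix
  G='10' vs F='011': no prefix
  G='10' vs A='11': no prefix
  A='11' vs E='00': no prefix
  A='11' vs B='010': no prefix
  A='11' vs F='011': no prefix
  A='11' vs G='10': no prefix
No violation found over all pairs.

YES -- this is a valid prefix code. No codeword is a prefix of any other codeword.


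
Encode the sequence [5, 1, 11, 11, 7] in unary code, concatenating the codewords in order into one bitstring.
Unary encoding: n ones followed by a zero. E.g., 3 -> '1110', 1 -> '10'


Encode each number as n ones followed by a terminating 0:
  5 -> 111110 (6 bits)
  1 -> 10 (2 bits)
  11 -> 111111111110 (12 bits)
  11 -> 111111111110 (12 bits)
  7 -> 11111110 (8 bits)
Total length = 6 + 2 + 12 + 12 + 8 = 40 bits.

Unary([5, 1, 11, 11, 7]) = 1111101011111111111011111111111011111110 (40 bits)


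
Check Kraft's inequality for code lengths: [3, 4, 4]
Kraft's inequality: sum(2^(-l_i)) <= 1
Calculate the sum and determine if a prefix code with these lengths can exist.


Sum = 2^(-3) + 2^(-4) + 2^(-4)
    = 0.125 + 0.0625 + 0.0625
    = 4/16 = 0.25
Since 0.25 <= 1, Kraft's inequality IS satisfied.
A prefix code with these lengths CAN exist.

Kraft sum = 0.25. Satisfied.


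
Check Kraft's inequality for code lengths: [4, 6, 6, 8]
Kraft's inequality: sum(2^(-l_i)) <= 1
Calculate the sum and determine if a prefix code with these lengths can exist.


Sum = 2^(-4) + 2^(-6) + 2^(-6) + 2^(-8)
    = 0.0625 + 0.015625 + 0.015625 + 0.00390625
    = 25/256 = 0.09765625
Since 0.09765625 <= 1, Kraft's inequality IS satisfied.
A prefix code with these lengths CAN exist.

Kraft sum = 0.09765625. Satisfied.


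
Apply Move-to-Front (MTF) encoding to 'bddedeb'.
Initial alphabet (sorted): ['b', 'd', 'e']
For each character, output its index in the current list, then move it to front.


MTF encoding:
'b': index 0 in ['b', 'd', 'e'] -> ['b', 'd', 'e']
'd': index 1 in ['b', 'd', 'e'] -> ['d', 'b', 'e']
'd': index 0 in ['d', 'b', 'e'] -> ['d', 'b', 'e']
'e': index 2 in ['d', 'b', 'e'] -> ['e', 'd', 'b']
'd': index 1 in ['e', 'd', 'b'] -> ['d', 'e', 'b']
'e': index 1 in ['d', 'e', 'b'] -> ['e', 'd', 'b']
'b': index 2 in ['e', 'd', 'b'] -> ['b', 'e', 'd']


Output: [0, 1, 0, 2, 1, 1, 2]


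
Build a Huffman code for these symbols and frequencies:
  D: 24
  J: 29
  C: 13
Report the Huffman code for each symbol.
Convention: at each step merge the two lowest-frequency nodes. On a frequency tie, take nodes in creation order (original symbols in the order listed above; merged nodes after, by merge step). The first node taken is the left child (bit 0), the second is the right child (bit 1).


Huffman tree construction:
Step 1: Merge C(13) + D(24) = 37
Step 2: Merge J(29) + (C+D)(37) = 66
Read each symbol's code off the tree from the root (left child = 0, right child = 1).

Codes:
  D: 11 (length 2)
  J: 0 (length 1)
  C: 10 (length 2)
Average code length: 103/66 = 1.5606 bits/symbol


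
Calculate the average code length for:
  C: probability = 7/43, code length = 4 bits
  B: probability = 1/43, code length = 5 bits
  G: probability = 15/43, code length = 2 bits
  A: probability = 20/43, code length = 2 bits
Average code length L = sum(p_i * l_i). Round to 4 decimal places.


Weighted contributions p_i * l_i:
  C: (7/43) * 4 = 28/43
  B: (1/43) * 5 = 5/43
  G: (15/43) * 2 = 30/43
  A: (20/43) * 2 = 40/43
Sum = (28 + 5 + 30 + 40)/43 = 103/43

L = 103/43 = 2.3953 bits/symbol


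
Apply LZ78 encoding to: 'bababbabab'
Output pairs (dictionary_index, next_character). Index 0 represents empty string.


LZ78 encoding steps:
Dictionary: {0: ''}
Step 1: w='' (idx 0), next='b' -> output (0, 'b'), add 'b' as idx 1
Step 2: w='' (idx 0), next='a' -> output (0, 'a'), add 'a' as idx 2
Step 3: w='b' (idx 1), next='a' -> output (1, 'a'), add 'ba' as idx 3
Step 4: w='b' (idx 1), next='b' -> output (1, 'b'), add 'bb' as idx 4
Step 5: w='a' (idx 2), next='b' -> output (2, 'b'), add 'ab' as idx 5
Step 6: w='ab' (idx 5), end of input -> output (5, '')


Encoded: [(0, 'b'), (0, 'a'), (1, 'a'), (1, 'b'), (2, 'b'), (5, '')]


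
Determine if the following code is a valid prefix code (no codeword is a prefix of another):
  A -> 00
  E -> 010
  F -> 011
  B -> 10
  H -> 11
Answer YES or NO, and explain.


Checking each pair (does one codeword prefix another?):
  A='00' vs E='010': no prefix
  A='00' vs F='011': no prefix
  A='00' vs B='10': no prefix
  A='00' vs H='11': no prefix
  E='010' vs A='00': no prefix
  E='010' vs F='011': no prefix
  E='010' vs B='10': no prefix
  E='010' vs H='11': no prefix
  F='011' vs A='00': no prefix
  F='011' vs E='010': no prefix
  F='011' vs B='10': no prefix
  F='011' vs H='11': no prefix
  B='10' vs A='00': no prefix
  B='10' vs E='010': no prefix
  B='10' vs F='011': no prefix
  B='10' vs H='11': no prefix
  H='11' vs A='00': no prefix
  H='11' vs E='010': no prefix
  H='11' vs F='011': no prefix
  H='11' vs B='10': no prefix
No violation found over all pairs.

YES -- this is a valid prefix code. No codeword is a prefix of any other codeword.


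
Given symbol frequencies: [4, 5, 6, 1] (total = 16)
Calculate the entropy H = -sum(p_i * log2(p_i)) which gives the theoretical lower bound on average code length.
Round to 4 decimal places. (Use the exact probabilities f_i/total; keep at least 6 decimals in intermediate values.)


Per-symbol terms -p_i * log2(p_i) with p_i = f_i/16:
  p = 4/16 = 0.250000: log2(p) = -2.000000, -p*log2(p) = 0.500000
  p = 5/16 = 0.312500: log2(p) = -1.678072, -p*log2(p) = 0.524397
  p = 6/16 = 0.375000: log2(p) = -1.415037, -p*log2(p) = 0.530639
  p = 1/16 = 0.062500: log2(p) = -4.000000, -p*log2(p) = 0.250000
H = 0.500000 + 0.524397 + 0.530639 + 0.250000 = 1.805036

H = 1.805 bits/symbol


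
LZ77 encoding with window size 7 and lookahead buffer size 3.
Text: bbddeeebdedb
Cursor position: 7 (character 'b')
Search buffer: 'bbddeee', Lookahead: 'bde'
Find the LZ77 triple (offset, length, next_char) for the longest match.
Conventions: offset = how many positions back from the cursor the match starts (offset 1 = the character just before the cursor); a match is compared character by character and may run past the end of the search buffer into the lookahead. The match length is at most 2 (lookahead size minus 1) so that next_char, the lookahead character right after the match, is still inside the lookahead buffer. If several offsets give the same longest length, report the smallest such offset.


Try each offset into the search buffer:
  offset=1 (pos 6, char 'e'): match length 0
  offset=2 (pos 5, char 'e'): match length 0
  offset=3 (pos 4, char 'e'): match length 0
  offset=4 (pos 3, char 'd'): match length 0
  offset=5 (pos 2, char 'd'): match length 0
  offset=6 (pos 1, char 'b'): match length 2
  offset=7 (pos 0, char 'b'): match length 1
Longest match has length 2 at offset 6.
next_char = character at position 7 + 2 = 9 -> 'e'

Best match: offset=6, length=2 (matching 'bd' starting at position 1)
LZ77 triple: (6, 2, 'e')


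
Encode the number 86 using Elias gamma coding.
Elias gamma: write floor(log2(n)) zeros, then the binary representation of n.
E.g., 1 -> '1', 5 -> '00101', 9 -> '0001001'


num_bits = floor(log2(86)) + 1 = 7
leading_zeros = num_bits - 1 = 6
binary(86) = 1010110

Elias gamma(86) = '000000' + '1010110' = 0000001010110 (13 bits)


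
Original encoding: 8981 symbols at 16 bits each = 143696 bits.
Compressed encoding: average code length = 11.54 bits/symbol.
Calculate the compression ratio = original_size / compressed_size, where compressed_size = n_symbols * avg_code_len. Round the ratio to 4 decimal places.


original_size = n_symbols * orig_bits = 8981 * 16 = 143696 bits
compressed_size = n_symbols * avg_code_len = 8981 * 11.54 = 103640.74 bits
ratio = original_size / compressed_size = 143696 / 103640.74 = 1.3865

Compression ratio = 1.3865


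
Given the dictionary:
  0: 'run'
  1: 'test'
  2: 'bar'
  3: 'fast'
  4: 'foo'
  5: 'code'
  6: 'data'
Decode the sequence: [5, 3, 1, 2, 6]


Look up each index in the dictionary:
  5 -> 'code'
  3 -> 'fast'
  1 -> 'test'
  2 -> 'bar'
  6 -> 'data'

Decoded: "code fast test bar data"


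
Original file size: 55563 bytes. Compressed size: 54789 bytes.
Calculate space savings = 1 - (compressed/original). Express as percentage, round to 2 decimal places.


ratio = compressed/original = 54789/55563 = 0.98607
savings = 1 - ratio = 1 - 0.98607 = 0.01393
as a percentage: 0.01393 * 100 = 1.39%

Space savings = 1 - 54789/55563 = 1.39%


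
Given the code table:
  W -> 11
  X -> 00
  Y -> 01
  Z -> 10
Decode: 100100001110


Decoding:
10 -> Z
01 -> Y
00 -> X
00 -> X
11 -> W
10 -> Z


Result: ZYXXWZ


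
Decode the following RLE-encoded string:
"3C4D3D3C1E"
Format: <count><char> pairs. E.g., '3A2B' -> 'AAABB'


Expanding each <count><char> pair:
  3C -> 'CCC'
  4D -> 'DDDD'
  3D -> 'DDD'
  3C -> 'CCC'
  1E -> 'E'

Decoded = CCCDDDDDDDCCCE


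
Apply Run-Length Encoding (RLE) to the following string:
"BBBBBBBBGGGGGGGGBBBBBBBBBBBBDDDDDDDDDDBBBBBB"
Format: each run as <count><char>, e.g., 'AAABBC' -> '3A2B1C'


Scanning runs left to right:
  i=0: run of 'B' x 8 -> '8B'
  i=8: run of 'G' x 8 -> '8G'
  i=16: run of 'B' x 12 -> '12B'
  i=28: run of 'D' x 10 -> '10D'
  i=38: run of 'B' x 6 -> '6B'

RLE = 8B8G12B10D6B


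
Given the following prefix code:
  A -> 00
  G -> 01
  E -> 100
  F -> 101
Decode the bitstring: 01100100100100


Decoding step by step:
Bits 01 -> G
Bits 100 -> E
Bits 100 -> E
Bits 100 -> E
Bits 100 -> E


Decoded message: GEEEE


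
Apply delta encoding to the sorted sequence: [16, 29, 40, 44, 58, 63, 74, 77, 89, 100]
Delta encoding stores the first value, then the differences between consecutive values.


First value: 16
Deltas:
  29 - 16 = 13
  40 - 29 = 11
  44 - 40 = 4
  58 - 44 = 14
  63 - 58 = 5
  74 - 63 = 11
  77 - 74 = 3
  89 - 77 = 12
  100 - 89 = 11


Delta encoded: [16, 13, 11, 4, 14, 5, 11, 3, 12, 11]


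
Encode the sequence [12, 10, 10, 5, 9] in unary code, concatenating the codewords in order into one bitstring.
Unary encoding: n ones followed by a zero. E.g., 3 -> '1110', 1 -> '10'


Encode each number as n ones followed by a terminating 0:
  12 -> 1111111111110 (13 bits)
  10 -> 11111111110 (11 bits)
  10 -> 11111111110 (11 bits)
  5 -> 111110 (6 bits)
  9 -> 1111111110 (10 bits)
Total length = 13 + 11 + 11 + 6 + 10 = 51 bits.

Unary([12, 10, 10, 5, 9]) = 111111111111011111111110111111111101111101111111110 (51 bits)


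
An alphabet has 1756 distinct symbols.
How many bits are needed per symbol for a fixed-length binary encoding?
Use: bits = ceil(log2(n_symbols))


log2(1756) = 10.7781
Bracket: 2^10 = 1024 < 1756 <= 2^11 = 2048
So ceil(log2(1756)) = 11

bits = ceil(log2(1756)) = ceil(10.7781) = 11 bits


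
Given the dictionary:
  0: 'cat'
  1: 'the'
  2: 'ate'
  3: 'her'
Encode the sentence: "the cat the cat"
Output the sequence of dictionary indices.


Look up each word in the dictionary:
  'the' -> 1
  'cat' -> 0
  'the' -> 1
  'cat' -> 0

Encoded: [1, 0, 1, 0]


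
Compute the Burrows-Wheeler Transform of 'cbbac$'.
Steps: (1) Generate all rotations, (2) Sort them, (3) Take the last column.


Rotations (sorted):
  0: $cbbac -> last char: c
  1: ac$cbb -> last char: b
  2: bac$cb -> last char: b
  3: bbac$c -> last char: c
  4: c$cbba -> last char: a
  5: cbbac$ -> last char: $


BWT = cbbca$


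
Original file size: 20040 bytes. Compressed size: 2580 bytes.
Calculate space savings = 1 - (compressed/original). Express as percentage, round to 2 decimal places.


ratio = compressed/original = 2580/20040 = 0.128743
savings = 1 - ratio = 1 - 0.128743 = 0.871257
as a percentage: 0.871257 * 100 = 87.13%

Space savings = 1 - 2580/20040 = 87.13%


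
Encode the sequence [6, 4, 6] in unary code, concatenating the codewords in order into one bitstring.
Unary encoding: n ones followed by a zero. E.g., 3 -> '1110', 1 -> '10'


Encode each number as n ones followed by a terminating 0:
  6 -> 1111110 (7 bits)
  4 -> 11110 (5 bits)
  6 -> 1111110 (7 bits)
Total length = 7 + 5 + 7 = 19 bits.

Unary([6, 4, 6]) = 1111110111101111110 (19 bits)


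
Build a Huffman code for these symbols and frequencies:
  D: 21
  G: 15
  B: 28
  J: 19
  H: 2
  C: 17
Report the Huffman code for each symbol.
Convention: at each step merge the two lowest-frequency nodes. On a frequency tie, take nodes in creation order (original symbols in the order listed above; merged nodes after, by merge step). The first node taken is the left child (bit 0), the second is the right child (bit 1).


Huffman tree construction:
Step 1: Merge H(2) + G(15) = 17
Step 2: Merge C(17) + (H+G)(17) = 34
Step 3: Merge J(19) + D(21) = 40
Step 4: Merge B(28) + (C+(H+G))(34) = 62
Step 5: Merge (J+D)(40) + (B+(C+(H+G)))(62) = 102
Read each symbol's code off the tree from the root (left child = 0, right child = 1).

Codes:
  D: 01 (length 2)
  G: 1111 (length 4)
  B: 10 (length 2)
  J: 00 (length 2)
  H: 1110 (length 4)
  C: 110 (length 3)
Average code length: 255/102 = 2.5000 bits/symbol


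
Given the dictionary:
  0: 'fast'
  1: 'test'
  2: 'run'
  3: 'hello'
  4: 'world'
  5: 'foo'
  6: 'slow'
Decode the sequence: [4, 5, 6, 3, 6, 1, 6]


Look up each index in the dictionary:
  4 -> 'world'
  5 -> 'foo'
  6 -> 'slow'
  3 -> 'hello'
  6 -> 'slow'
  1 -> 'test'
  6 -> 'slow'

Decoded: "world foo slow hello slow test slow"


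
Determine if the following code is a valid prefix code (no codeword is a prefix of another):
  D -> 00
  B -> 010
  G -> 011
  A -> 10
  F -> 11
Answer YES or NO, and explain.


Checking each pair (does one codeword prefix another?):
  D='00' vs B='010': no prefix
  D='00' vs G='011': no prefix
  D='00' vs A='10': no prefix
  D='00' vs F='11': no prefix
  B='010' vs D='00': no prefix
  B='010' vs G='011': no prefix
  B='010' vs A='10': no prefix
  B='010' vs F='11': no prefix
  G='011' vs D='00': no prefix
  G='011' vs B='010': no prefix
  G='011' vs A='10': no prefix
  G='011' vs F='11': no prefix
  A='10' vs D='00': no prefix
  A='10' vs B='010': no prefix
  A='10' vs G='011': no prefix
  A='10' vs F='11': no prefix
  F='11' vs D='00': no prefix
  F='11' vs B='010': no prefix
  F='11' vs G='011': no prefix
  F='11' vs A='10': no prefix
No violation found over all pairs.

YES -- this is a valid prefix code. No codeword is a prefix of any other codeword.


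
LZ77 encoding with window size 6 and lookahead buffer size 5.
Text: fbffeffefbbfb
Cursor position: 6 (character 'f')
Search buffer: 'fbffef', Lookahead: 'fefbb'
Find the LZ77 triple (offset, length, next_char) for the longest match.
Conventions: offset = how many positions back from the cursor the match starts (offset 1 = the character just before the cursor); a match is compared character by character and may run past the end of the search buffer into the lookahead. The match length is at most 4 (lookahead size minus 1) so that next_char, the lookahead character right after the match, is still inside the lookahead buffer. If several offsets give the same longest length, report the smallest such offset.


Try each offset into the search buffer:
  offset=1 (pos 5, char 'f'): match length 1
  offset=2 (pos 4, char 'e'): match length 0
  offset=3 (pos 3, char 'f'): match length 3
  offset=4 (pos 2, char 'f'): match length 1
  offset=5 (pos 1, char 'b'): match length 0
  offset=6 (pos 0, char 'f'): match length 1
Longest match has length 3 at offset 3.
next_char = character at position 6 + 3 = 9 -> 'b'

Best match: offset=3, length=3 (matching 'fef' starting at position 3)
LZ77 triple: (3, 3, 'b')


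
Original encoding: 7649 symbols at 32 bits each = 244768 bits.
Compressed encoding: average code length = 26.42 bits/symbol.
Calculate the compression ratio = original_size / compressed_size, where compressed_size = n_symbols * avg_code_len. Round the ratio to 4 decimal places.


original_size = n_symbols * orig_bits = 7649 * 32 = 244768 bits
compressed_size = n_symbols * avg_code_len = 7649 * 26.42 = 202086.58 bits
ratio = original_size / compressed_size = 244768 / 202086.58 = 1.2112

Compression ratio = 1.2112


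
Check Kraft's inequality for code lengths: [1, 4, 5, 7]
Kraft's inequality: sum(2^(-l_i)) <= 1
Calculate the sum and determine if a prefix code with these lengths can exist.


Sum = 2^(-1) + 2^(-4) + 2^(-5) + 2^(-7)
    = 0.5 + 0.0625 + 0.03125 + 0.0078125
    = 77/128 = 0.6015625
Since 0.6015625 <= 1, Kraft's inequality IS satisfied.
A prefix code with these lengths CAN exist.

Kraft sum = 0.6015625. Satisfied.


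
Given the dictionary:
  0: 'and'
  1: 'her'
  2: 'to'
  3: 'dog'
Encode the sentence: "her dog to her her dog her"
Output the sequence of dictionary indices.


Look up each word in the dictionary:
  'her' -> 1
  'dog' -> 3
  'to' -> 2
  'her' -> 1
  'her' -> 1
  'dog' -> 3
  'her' -> 1

Encoded: [1, 3, 2, 1, 1, 3, 1]


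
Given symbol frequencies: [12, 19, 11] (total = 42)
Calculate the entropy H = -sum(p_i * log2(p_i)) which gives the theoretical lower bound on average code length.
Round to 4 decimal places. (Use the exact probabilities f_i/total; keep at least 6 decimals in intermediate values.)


Per-symbol terms -p_i * log2(p_i) with p_i = f_i/42:
  p = 12/42 = 0.285714: log2(p) = -1.807355, -p*log2(p) = 0.516387
  p = 19/42 = 0.452381: log2(p) = -1.144390, -p*log2(p) = 0.517700
  p = 11/42 = 0.261905: log2(p) = -1.932886, -p*log2(p) = 0.506232
H = 0.516387 + 0.517700 + 0.506232 = 1.540319

H = 1.5403 bits/symbol


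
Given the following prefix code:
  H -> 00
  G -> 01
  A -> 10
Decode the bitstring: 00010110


Decoding step by step:
Bits 00 -> H
Bits 01 -> G
Bits 01 -> G
Bits 10 -> A


Decoded message: HGGA


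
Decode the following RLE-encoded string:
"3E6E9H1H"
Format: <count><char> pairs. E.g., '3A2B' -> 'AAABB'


Expanding each <count><char> pair:
  3E -> 'EEE'
  6E -> 'EEEEEE'
  9H -> 'HHHHHHHHH'
  1H -> 'H'

Decoded = EEEEEEEEEHHHHHHHHHH


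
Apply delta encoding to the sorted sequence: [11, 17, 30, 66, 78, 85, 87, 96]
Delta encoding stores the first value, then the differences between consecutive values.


First value: 11
Deltas:
  17 - 11 = 6
  30 - 17 = 13
  66 - 30 = 36
  78 - 66 = 12
  85 - 78 = 7
  87 - 85 = 2
  96 - 87 = 9


Delta encoded: [11, 6, 13, 36, 12, 7, 2, 9]


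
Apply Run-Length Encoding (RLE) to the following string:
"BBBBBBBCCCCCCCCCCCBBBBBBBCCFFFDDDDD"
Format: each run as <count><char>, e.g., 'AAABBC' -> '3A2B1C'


Scanning runs left to right:
  i=0: run of 'B' x 7 -> '7B'
  i=7: run of 'C' x 11 -> '11C'
  i=18: run of 'B' x 7 -> '7B'
  i=25: run of 'C' x 2 -> '2C'
  i=27: run of 'F' x 3 -> '3F'
  i=30: run of 'D' x 5 -> '5D'

RLE = 7B11C7B2C3F5D


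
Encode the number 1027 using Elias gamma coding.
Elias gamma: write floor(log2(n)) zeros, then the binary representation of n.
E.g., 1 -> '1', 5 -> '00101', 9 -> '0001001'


num_bits = floor(log2(1027)) + 1 = 11
leading_zeros = num_bits - 1 = 10
binary(1027) = 10000000011

Elias gamma(1027) = '0000000000' + '10000000011' = 000000000010000000011 (21 bits)


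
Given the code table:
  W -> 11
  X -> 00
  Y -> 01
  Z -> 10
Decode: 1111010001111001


Decoding:
11 -> W
11 -> W
01 -> Y
00 -> X
01 -> Y
11 -> W
10 -> Z
01 -> Y


Result: WWYXYWZY


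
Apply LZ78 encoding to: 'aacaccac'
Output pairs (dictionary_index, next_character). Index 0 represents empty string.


LZ78 encoding steps:
Dictionary: {0: ''}
Step 1: w='' (idx 0), next='a' -> output (0, 'a'), add 'a' as idx 1
Step 2: w='a' (idx 1), next='c' -> output (1, 'c'), add 'ac' as idx 2
Step 3: w='ac' (idx 2), next='c' -> output (2, 'c'), add 'acc' as idx 3
Step 4: w='ac' (idx 2), end of input -> output (2, '')


Encoded: [(0, 'a'), (1, 'c'), (2, 'c'), (2, '')]


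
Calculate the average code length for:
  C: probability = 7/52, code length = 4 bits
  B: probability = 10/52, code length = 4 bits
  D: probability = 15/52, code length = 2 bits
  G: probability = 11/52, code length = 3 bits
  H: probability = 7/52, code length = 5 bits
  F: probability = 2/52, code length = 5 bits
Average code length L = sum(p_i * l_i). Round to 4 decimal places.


Weighted contributions p_i * l_i:
  C: (7/52) * 4 = 28/52
  B: (10/52) * 4 = 40/52
  D: (15/52) * 2 = 30/52
  G: (11/52) * 3 = 33/52
  H: (7/52) * 5 = 35/52
  F: (2/52) * 5 = 10/52
Sum = (28 + 40 + 30 + 33 + 35 + 10)/52 = 176/52

L = 176/52 = 3.3846 bits/symbol


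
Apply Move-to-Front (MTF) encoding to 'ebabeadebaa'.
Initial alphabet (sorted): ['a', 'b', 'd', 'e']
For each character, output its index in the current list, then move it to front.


MTF encoding:
'e': index 3 in ['a', 'b', 'd', 'e'] -> ['e', 'a', 'b', 'd']
'b': index 2 in ['e', 'a', 'b', 'd'] -> ['b', 'e', 'a', 'd']
'a': index 2 in ['b', 'e', 'a', 'd'] -> ['a', 'b', 'e', 'd']
'b': index 1 in ['a', 'b', 'e', 'd'] -> ['b', 'a', 'e', 'd']
'e': index 2 in ['b', 'a', 'e', 'd'] -> ['e', 'b', 'a', 'd']
'a': index 2 in ['e', 'b', 'a', 'd'] -> ['a', 'e', 'b', 'd']
'd': index 3 in ['a', 'e', 'b', 'd'] -> ['d', 'a', 'e', 'b']
'e': index 2 in ['d', 'a', 'e', 'b'] -> ['e', 'd', 'a', 'b']
'b': index 3 in ['e', 'd', 'a', 'b'] -> ['b', 'e', 'd', 'a']
'a': index 3 in ['b', 'e', 'd', 'a'] -> ['a', 'b', 'e', 'd']
'a': index 0 in ['a', 'b', 'e', 'd'] -> ['a', 'b', 'e', 'd']


Output: [3, 2, 2, 1, 2, 2, 3, 2, 3, 3, 0]


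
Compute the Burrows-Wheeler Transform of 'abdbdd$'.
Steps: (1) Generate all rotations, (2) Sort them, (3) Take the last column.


Rotations (sorted):
  0: $abdbdd -> last char: d
  1: abdbdd$ -> last char: $
  2: bdbdd$a -> last char: a
  3: bdd$abd -> last char: d
  4: d$abdbd -> last char: d
  5: dbdd$ab -> last char: b
  6: dd$abdb -> last char: b


BWT = d$addbb


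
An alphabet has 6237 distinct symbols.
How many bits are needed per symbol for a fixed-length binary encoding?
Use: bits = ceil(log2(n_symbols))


log2(6237) = 12.6066
Bracket: 2^12 = 4096 < 6237 <= 2^13 = 8192
So ceil(log2(6237)) = 13

bits = ceil(log2(6237)) = ceil(12.6066) = 13 bits


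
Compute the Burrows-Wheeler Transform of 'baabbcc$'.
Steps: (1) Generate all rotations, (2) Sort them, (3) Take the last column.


Rotations (sorted):
  0: $baabbcc -> last char: c
  1: aabbcc$b -> last char: b
  2: abbcc$ba -> last char: a
  3: baabbcc$ -> last char: $
  4: bbcc$baa -> last char: a
  5: bcc$baab -> last char: b
  6: c$baabbc -> last char: c
  7: cc$baabb -> last char: b


BWT = cba$abcb


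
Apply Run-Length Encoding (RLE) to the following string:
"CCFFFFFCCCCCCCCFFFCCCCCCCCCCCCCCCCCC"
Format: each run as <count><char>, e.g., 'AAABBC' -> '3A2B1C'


Scanning runs left to right:
  i=0: run of 'C' x 2 -> '2C'
  i=2: run of 'F' x 5 -> '5F'
  i=7: run of 'C' x 8 -> '8C'
  i=15: run of 'F' x 3 -> '3F'
  i=18: run of 'C' x 18 -> '18C'

RLE = 2C5F8C3F18C


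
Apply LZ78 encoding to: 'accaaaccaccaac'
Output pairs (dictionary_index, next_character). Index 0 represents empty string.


LZ78 encoding steps:
Dictionary: {0: ''}
Step 1: w='' (idx 0), next='a' -> output (0, 'a'), add 'a' as idx 1
Step 2: w='' (idx 0), next='c' -> output (0, 'c'), add 'c' as idx 2
Step 3: w='c' (idx 2), next='a' -> output (2, 'a'), add 'ca' as idx 3
Step 4: w='a' (idx 1), next='a' -> output (1, 'a'), add 'aa' as idx 4
Step 5: w='c' (idx 2), next='c' -> output (2, 'c'), add 'cc' as idx 5
Step 6: w='a' (idx 1), next='c' -> output (1, 'c'), add 'ac' as idx 6
Step 7: w='ca' (idx 3), next='a' -> output (3, 'a'), add 'caa' as idx 7
Step 8: w='c' (idx 2), end of input -> output (2, '')


Encoded: [(0, 'a'), (0, 'c'), (2, 'a'), (1, 'a'), (2, 'c'), (1, 'c'), (3, 'a'), (2, '')]


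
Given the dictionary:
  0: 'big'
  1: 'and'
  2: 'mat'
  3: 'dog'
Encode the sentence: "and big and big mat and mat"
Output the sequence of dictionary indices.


Look up each word in the dictionary:
  'and' -> 1
  'big' -> 0
  'and' -> 1
  'big' -> 0
  'mat' -> 2
  'and' -> 1
  'mat' -> 2

Encoded: [1, 0, 1, 0, 2, 1, 2]


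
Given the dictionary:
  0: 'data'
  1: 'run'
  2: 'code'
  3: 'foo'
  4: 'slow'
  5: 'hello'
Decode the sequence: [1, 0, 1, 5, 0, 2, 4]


Look up each index in the dictionary:
  1 -> 'run'
  0 -> 'data'
  1 -> 'run'
  5 -> 'hello'
  0 -> 'data'
  2 -> 'code'
  4 -> 'slow'

Decoded: "run data run hello data code slow"


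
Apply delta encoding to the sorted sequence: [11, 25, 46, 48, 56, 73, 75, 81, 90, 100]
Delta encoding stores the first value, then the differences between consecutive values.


First value: 11
Deltas:
  25 - 11 = 14
  46 - 25 = 21
  48 - 46 = 2
  56 - 48 = 8
  73 - 56 = 17
  75 - 73 = 2
  81 - 75 = 6
  90 - 81 = 9
  100 - 90 = 10


Delta encoded: [11, 14, 21, 2, 8, 17, 2, 6, 9, 10]


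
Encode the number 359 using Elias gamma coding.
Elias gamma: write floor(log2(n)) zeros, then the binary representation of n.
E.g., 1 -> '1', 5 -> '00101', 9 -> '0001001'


num_bits = floor(log2(359)) + 1 = 9
leading_zeros = num_bits - 1 = 8
binary(359) = 101100111

Elias gamma(359) = '00000000' + '101100111' = 00000000101100111 (17 bits)


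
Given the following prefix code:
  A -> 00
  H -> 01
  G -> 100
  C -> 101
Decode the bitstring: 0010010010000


Decoding step by step:
Bits 00 -> A
Bits 100 -> G
Bits 100 -> G
Bits 100 -> G
Bits 00 -> A


Decoded message: AGGGA


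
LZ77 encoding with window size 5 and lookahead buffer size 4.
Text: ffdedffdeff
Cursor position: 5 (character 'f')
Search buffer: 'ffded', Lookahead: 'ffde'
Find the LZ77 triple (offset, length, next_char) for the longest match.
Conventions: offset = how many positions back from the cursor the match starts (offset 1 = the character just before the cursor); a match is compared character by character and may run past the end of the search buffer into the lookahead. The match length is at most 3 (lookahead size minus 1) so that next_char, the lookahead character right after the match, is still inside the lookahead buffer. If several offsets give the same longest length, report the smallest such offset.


Try each offset into the search buffer:
  offset=1 (pos 4, char 'd'): match length 0
  offset=2 (pos 3, char 'e'): match length 0
  offset=3 (pos 2, char 'd'): match length 0
  offset=4 (pos 1, char 'f'): match length 1
  offset=5 (pos 0, char 'f'): match length 3
Longest match has length 3 at offset 5.
next_char = character at position 5 + 3 = 8 -> 'e'

Best match: offset=5, length=3 (matching 'ffd' starting at position 0)
LZ77 triple: (5, 3, 'e')


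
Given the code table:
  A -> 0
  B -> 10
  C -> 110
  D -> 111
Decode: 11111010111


Decoding:
111 -> D
110 -> C
10 -> B
111 -> D


Result: DCBD


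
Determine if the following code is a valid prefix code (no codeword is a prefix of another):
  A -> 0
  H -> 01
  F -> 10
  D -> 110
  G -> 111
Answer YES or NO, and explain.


Checking each pair (does one codeword prefix another?):
  A='0' vs H='01': prefix -- VIOLATION

NO -- this is NOT a valid prefix code. A (0) is a prefix of H (01).


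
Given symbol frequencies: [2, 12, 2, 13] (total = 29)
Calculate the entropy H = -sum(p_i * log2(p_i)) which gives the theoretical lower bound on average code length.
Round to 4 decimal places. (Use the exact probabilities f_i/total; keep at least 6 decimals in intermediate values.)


Per-symbol terms -p_i * log2(p_i) with p_i = f_i/29:
  p = 2/29 = 0.068966: log2(p) = -3.857981, -p*log2(p) = 0.266068
  p = 12/29 = 0.413793: log2(p) = -1.273018, -p*log2(p) = 0.526766
  p = 2/29 = 0.068966: log2(p) = -3.857981, -p*log2(p) = 0.266068
  p = 13/29 = 0.448276: log2(p) = -1.157541, -p*log2(p) = 0.518898
H = 0.266068 + 0.526766 + 0.266068 + 0.518898 = 1.577800

H = 1.5778 bits/symbol


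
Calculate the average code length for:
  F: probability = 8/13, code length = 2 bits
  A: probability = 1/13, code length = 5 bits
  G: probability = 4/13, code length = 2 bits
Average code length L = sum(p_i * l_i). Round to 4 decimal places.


Weighted contributions p_i * l_i:
  F: (8/13) * 2 = 16/13
  A: (1/13) * 5 = 5/13
  G: (4/13) * 2 = 8/13
Sum = (16 + 5 + 8)/13 = 29/13

L = 29/13 = 2.2308 bits/symbol


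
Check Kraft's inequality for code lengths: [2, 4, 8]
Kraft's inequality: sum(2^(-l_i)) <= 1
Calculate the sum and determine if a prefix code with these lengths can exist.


Sum = 2^(-2) + 2^(-4) + 2^(-8)
    = 0.25 + 0.0625 + 0.00390625
    = 81/256 = 0.31640625
Since 0.31640625 <= 1, Kraft's inequality IS satisfied.
A prefix code with these lengths CAN exist.

Kraft sum = 0.31640625. Satisfied.


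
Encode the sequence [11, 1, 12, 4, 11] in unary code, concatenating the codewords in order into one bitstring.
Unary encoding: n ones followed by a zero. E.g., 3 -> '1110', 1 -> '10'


Encode each number as n ones followed by a terminating 0:
  11 -> 111111111110 (12 bits)
  1 -> 10 (2 bits)
  12 -> 1111111111110 (13 bits)
  4 -> 11110 (5 bits)
  11 -> 111111111110 (12 bits)
Total length = 12 + 2 + 13 + 5 + 12 = 44 bits.

Unary([11, 1, 12, 4, 11]) = 11111111111010111111111111011110111111111110 (44 bits)


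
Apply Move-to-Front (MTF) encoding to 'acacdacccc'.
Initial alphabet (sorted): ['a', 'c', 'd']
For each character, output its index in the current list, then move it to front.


MTF encoding:
'a': index 0 in ['a', 'c', 'd'] -> ['a', 'c', 'd']
'c': index 1 in ['a', 'c', 'd'] -> ['c', 'a', 'd']
'a': index 1 in ['c', 'a', 'd'] -> ['a', 'c', 'd']
'c': index 1 in ['a', 'c', 'd'] -> ['c', 'a', 'd']
'd': index 2 in ['c', 'a', 'd'] -> ['d', 'c', 'a']
'a': index 2 in ['d', 'c', 'a'] -> ['a', 'd', 'c']
'c': index 2 in ['a', 'd', 'c'] -> ['c', 'a', 'd']
'c': index 0 in ['c', 'a', 'd'] -> ['c', 'a', 'd']
'c': index 0 in ['c', 'a', 'd'] -> ['c', 'a', 'd']
'c': index 0 in ['c', 'a', 'd'] -> ['c', 'a', 'd']


Output: [0, 1, 1, 1, 2, 2, 2, 0, 0, 0]


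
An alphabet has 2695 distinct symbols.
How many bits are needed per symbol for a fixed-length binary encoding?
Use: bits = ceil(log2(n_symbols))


log2(2695) = 11.3961
Bracket: 2^11 = 2048 < 2695 <= 2^12 = 4096
So ceil(log2(2695)) = 12

bits = ceil(log2(2695)) = ceil(11.3961) = 12 bits


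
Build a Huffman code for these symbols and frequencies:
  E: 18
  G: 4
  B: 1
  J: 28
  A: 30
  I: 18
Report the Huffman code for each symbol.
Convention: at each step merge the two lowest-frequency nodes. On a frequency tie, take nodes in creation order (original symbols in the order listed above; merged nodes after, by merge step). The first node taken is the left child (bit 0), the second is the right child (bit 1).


Huffman tree construction:
Step 1: Merge B(1) + G(4) = 5
Step 2: Merge (B+G)(5) + E(18) = 23
Step 3: Merge I(18) + ((B+G)+E)(23) = 41
Step 4: Merge J(28) + A(30) = 58
Step 5: Merge (I+((B+G)+E))(41) + (J+A)(58) = 99
Read each symbol's code off the tree from the root (left child = 0, right child = 1).

Codes:
  E: 011 (length 3)
  G: 0101 (length 4)
  B: 0100 (length 4)
  J: 10 (length 2)
  A: 11 (length 2)
  I: 00 (length 2)
Average code length: 226/99 = 2.2828 bits/symbol


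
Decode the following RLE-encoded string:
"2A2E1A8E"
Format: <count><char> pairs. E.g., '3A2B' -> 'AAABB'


Expanding each <count><char> pair:
  2A -> 'AA'
  2E -> 'EE'
  1A -> 'A'
  8E -> 'EEEEEEEE'

Decoded = AAEEAEEEEEEEE


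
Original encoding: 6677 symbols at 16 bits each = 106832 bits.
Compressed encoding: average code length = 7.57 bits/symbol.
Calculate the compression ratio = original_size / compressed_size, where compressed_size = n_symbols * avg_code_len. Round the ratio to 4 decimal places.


original_size = n_symbols * orig_bits = 6677 * 16 = 106832 bits
compressed_size = n_symbols * avg_code_len = 6677 * 7.57 = 50544.89 bits
ratio = original_size / compressed_size = 106832 / 50544.89 = 2.1136

Compression ratio = 2.1136


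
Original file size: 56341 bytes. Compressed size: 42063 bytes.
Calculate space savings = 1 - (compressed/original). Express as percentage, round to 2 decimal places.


ratio = compressed/original = 42063/56341 = 0.746579
savings = 1 - ratio = 1 - 0.746579 = 0.253421
as a percentage: 0.253421 * 100 = 25.34%

Space savings = 1 - 42063/56341 = 25.34%


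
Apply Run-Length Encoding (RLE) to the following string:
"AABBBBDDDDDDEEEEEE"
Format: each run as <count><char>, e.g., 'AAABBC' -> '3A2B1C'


Scanning runs left to right:
  i=0: run of 'A' x 2 -> '2A'
  i=2: run of 'B' x 4 -> '4B'
  i=6: run of 'D' x 6 -> '6D'
  i=12: run of 'E' x 6 -> '6E'

RLE = 2A4B6D6E


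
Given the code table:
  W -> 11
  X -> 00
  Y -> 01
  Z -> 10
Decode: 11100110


Decoding:
11 -> W
10 -> Z
01 -> Y
10 -> Z


Result: WZYZ


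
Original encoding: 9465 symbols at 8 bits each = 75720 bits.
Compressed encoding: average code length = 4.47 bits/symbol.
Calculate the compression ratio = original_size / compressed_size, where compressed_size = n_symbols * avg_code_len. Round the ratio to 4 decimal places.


original_size = n_symbols * orig_bits = 9465 * 8 = 75720 bits
compressed_size = n_symbols * avg_code_len = 9465 * 4.47 = 42308.55 bits
ratio = original_size / compressed_size = 75720 / 42308.55 = 1.7897

Compression ratio = 1.7897


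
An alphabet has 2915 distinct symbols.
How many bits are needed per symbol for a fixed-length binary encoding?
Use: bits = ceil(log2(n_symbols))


log2(2915) = 11.5093
Bracket: 2^11 = 2048 < 2915 <= 2^12 = 4096
So ceil(log2(2915)) = 12

bits = ceil(log2(2915)) = ceil(11.5093) = 12 bits


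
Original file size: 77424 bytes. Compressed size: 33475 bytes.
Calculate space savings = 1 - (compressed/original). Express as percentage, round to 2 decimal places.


ratio = compressed/original = 33475/77424 = 0.432359
savings = 1 - ratio = 1 - 0.432359 = 0.567641
as a percentage: 0.567641 * 100 = 56.76%

Space savings = 1 - 33475/77424 = 56.76%


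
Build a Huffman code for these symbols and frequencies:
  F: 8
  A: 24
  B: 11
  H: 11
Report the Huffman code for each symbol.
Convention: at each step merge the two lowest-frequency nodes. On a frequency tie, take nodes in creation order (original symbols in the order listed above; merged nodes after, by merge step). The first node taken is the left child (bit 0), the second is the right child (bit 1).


Huffman tree construction:
Step 1: Merge F(8) + B(11) = 19
Step 2: Merge H(11) + (F+B)(19) = 30
Step 3: Merge A(24) + (H+(F+B))(30) = 54
Read each symbol's code off the tree from the root (left child = 0, right child = 1).

Codes:
  F: 110 (length 3)
  A: 0 (length 1)
  B: 111 (length 3)
  H: 10 (length 2)
Average code length: 103/54 = 1.9074 bits/symbol
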